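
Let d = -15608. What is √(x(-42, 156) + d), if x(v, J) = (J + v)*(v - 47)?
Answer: I*√25754 ≈ 160.48*I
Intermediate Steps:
x(v, J) = (-47 + v)*(J + v) (x(v, J) = (J + v)*(-47 + v) = (-47 + v)*(J + v))
√(x(-42, 156) + d) = √(((-42)² - 47*156 - 47*(-42) + 156*(-42)) - 15608) = √((1764 - 7332 + 1974 - 6552) - 15608) = √(-10146 - 15608) = √(-25754) = I*√25754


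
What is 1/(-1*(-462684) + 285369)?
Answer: 1/748053 ≈ 1.3368e-6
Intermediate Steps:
1/(-1*(-462684) + 285369) = 1/(462684 + 285369) = 1/748053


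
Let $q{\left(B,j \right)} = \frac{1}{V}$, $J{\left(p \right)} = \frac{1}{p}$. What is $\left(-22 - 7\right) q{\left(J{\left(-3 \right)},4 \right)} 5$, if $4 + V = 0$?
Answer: $\frac{145}{4} \approx 36.25$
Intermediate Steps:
$V = -4$ ($V = -4 + 0 = -4$)
$q{\left(B,j \right)} = - \frac{1}{4}$ ($q{\left(B,j \right)} = \frac{1}{-4} = - \frac{1}{4}$)
$\left(-22 - 7\right) q{\left(J{\left(-3 \right)},4 \right)} 5 = \left(-22 - 7\right) \left(- \frac{1}{4}\right) 5 = \left(-29\right) \left(- \frac{1}{4}\right) 5 = \frac{29}{4} \cdot 5 = \frac{145}{4}$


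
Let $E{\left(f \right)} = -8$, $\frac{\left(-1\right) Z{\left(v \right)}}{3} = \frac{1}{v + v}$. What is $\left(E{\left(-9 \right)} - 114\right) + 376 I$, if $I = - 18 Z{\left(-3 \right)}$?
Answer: $-3506$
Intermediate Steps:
$Z{\left(v \right)} = - \frac{3}{2 v}$ ($Z{\left(v \right)} = - \frac{3}{v + v} = - \frac{3}{2 v}$)
$I = -9$ ($I = - 18 \left(- \frac{3}{2 \left(-3\right)}\right) = - 18 \left(\left(- \frac{3}{2}\right) \left(- \frac{1}{3}\right)\right) = \left(-18\right) \frac{1}{2} = -9$)
$\left(E{\left(-9 \right)} - 114\right) + 376 I = \left(-8 - 114\right) + 376 \left(-9\right) = -122 - 3384 = -3506$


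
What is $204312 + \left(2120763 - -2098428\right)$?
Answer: $4423503$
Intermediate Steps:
$204312 + \left(2120763 - -2098428\right) = 204312 + \left(2120763 + 2098428\right) = 204312 + 4219191 = 4423503$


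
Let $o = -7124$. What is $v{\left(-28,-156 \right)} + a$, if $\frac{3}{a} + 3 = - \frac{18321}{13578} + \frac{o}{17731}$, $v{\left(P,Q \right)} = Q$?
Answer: $- \frac{642151754}{4099763} \approx -156.63$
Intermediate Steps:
$a = - \frac{2588726}{4099763}$ ($a = \frac{3}{-3 - \left(\frac{197}{146} + \frac{7124}{17731}\right)} = \frac{3}{-3 - \frac{4533111}{2588726}} = \frac{3}{- \frac{12299289}{2588726}} = 3 \left(- \frac{2588726}{12299289}\right) = - \frac{2588726}{4099763} \approx -0.63143$)
$v{\left(-28,-156 \right)} + a = -156 - \frac{2588726}{4099763} = - \frac{642151754}{4099763}$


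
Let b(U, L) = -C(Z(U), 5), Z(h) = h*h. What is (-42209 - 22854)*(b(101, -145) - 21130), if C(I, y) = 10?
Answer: 1375431820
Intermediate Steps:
Z(h) = h²
b(U, L) = -10 (b(U, L) = -1*10 = -10)
(-42209 - 22854)*(b(101, -145) - 21130) = (-42209 - 22854)*(-10 - 21130) = -65063*(-21140) = 1375431820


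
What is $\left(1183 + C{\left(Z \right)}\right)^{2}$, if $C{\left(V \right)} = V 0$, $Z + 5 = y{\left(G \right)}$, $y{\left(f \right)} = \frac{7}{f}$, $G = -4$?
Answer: $1399489$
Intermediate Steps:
$Z = - \frac{27}{4}$ ($Z = -5 + \frac{7}{-4} = -5 + 7 \left(- \frac{1}{4}\right) = -5 - \frac{7}{4} = - \frac{27}{4} \approx -6.75$)
$C{\left(V \right)} = 0$
$\left(1183 + C{\left(Z \right)}\right)^{2} = \left(1183 + 0\right)^{2} = 1183^{2} = 1399489$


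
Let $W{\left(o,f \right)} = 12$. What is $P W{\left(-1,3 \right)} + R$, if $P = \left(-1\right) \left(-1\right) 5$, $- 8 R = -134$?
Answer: $\frac{307}{4} \approx 76.75$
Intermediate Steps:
$R = \frac{67}{4}$ ($R = \left(- \frac{1}{8}\right) \left(-134\right) = \frac{67}{4} \approx 16.75$)
$P = 5$ ($P = 1 \cdot 5 = 5$)
$P W{\left(-1,3 \right)} + R = 5 \cdot 12 + \frac{67}{4} = 60 + \frac{67}{4} = \frac{307}{4}$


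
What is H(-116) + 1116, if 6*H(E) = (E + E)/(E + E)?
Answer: 6697/6 ≈ 1116.2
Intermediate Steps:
H(E) = ⅙ (H(E) = ((E + E)/(E + E))/6 = ((2*E)/((2*E)))/6 = ((2*E)*(1/(2*E)))/6 = (⅙)*1 = ⅙)
H(-116) + 1116 = ⅙ + 1116 = 6697/6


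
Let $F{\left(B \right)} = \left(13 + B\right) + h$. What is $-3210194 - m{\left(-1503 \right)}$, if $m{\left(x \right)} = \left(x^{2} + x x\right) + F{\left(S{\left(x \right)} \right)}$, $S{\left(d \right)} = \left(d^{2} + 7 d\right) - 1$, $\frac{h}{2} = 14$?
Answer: $-9976740$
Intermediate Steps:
$h = 28$ ($h = 2 \cdot 14 = 28$)
$S{\left(d \right)} = -1 + d^{2} + 7 d$
$F{\left(B \right)} = 41 + B$ ($F{\left(B \right)} = \left(13 + B\right) + 28 = 41 + B$)
$m{\left(x \right)} = 40 + 3 x^{2} + 7 x$ ($m{\left(x \right)} = \left(x^{2} + x x\right) + \left(41 + \left(-1 + x^{2} + 7 x\right)\right) = \left(x^{2} + x^{2}\right) + \left(40 + x^{2} + 7 x\right) = 2 x^{2} + \left(40 + x^{2} + 7 x\right) = 40 + 3 x^{2} + 7 x$)
$-3210194 - m{\left(-1503 \right)} = -3210194 - \left(40 + 3 \left(-1503\right)^{2} + 7 \left(-1503\right)\right) = -3210194 - \left(40 + 3 \cdot 2259009 - 10521\right) = -3210194 - \left(40 + 6777027 - 10521\right) = -3210194 - 6766546 = -9976740$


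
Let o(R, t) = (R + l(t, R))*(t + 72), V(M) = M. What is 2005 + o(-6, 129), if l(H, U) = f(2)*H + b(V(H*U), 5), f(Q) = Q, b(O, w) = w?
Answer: 53662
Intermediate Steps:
l(H, U) = 5 + 2*H (l(H, U) = 2*H + 5 = 5 + 2*H)
o(R, t) = (72 + t)*(5 + R + 2*t) (o(R, t) = (R + (5 + 2*t))*(t + 72) = (5 + R + 2*t)*(72 + t) = (72 + t)*(5 + R + 2*t))
2005 + o(-6, 129) = 2005 + (360 + 2*129² + 72*(-6) + 149*129 - 6*129) = 2005 + (360 + 2*16641 - 432 + 19221 - 774) = 2005 + (360 + 33282 - 432 + 19221 - 774) = 2005 + 51657 = 53662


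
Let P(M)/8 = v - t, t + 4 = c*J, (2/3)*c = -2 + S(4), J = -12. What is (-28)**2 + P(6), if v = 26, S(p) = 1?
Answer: 880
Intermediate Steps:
c = -3/2 (c = 3*(-2 + 1)/2 = (3/2)*(-1) = -3/2 ≈ -1.5000)
t = 14 (t = -4 - 3/2*(-12) = -4 + 18 = 14)
P(M) = 96 (P(M) = 8*(26 - 1*14) = 8*(26 - 14) = 8*12 = 96)
(-28)**2 + P(6) = (-28)**2 + 96 = 784 + 96 = 880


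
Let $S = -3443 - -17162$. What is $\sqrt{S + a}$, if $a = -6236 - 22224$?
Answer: $i \sqrt{14741} \approx 121.41 i$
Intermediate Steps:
$a = -28460$
$S = 13719$ ($S = -3443 + 17162 = 13719$)
$\sqrt{S + a} = \sqrt{13719 - 28460} = \sqrt{-14741} = i \sqrt{14741}$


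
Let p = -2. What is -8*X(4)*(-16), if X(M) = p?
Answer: -256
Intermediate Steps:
X(M) = -2
-8*X(4)*(-16) = -8*(-2)*(-16) = 16*(-16) = -256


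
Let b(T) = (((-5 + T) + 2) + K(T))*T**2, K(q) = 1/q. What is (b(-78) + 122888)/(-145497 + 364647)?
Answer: -184997/109575 ≈ -1.6883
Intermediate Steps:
b(T) = T**2*(-3 + T + 1/T) (b(T) = (((-5 + T) + 2) + 1/T)*T**2 = ((-3 + T) + 1/T)*T**2 = (-3 + T + 1/T)*T**2 = T**2*(-3 + T + 1/T))
(b(-78) + 122888)/(-145497 + 364647) = (-78*(1 - 78*(-3 - 78)) + 122888)/(-145497 + 364647) = (-78*(1 - 78*(-81)) + 122888)/219150 = (-78*(1 + 6318) + 122888)*(1/219150) = (-78*6319 + 122888)*(1/219150) = (-492882 + 122888)*(1/219150) = -369994*1/219150 = -184997/109575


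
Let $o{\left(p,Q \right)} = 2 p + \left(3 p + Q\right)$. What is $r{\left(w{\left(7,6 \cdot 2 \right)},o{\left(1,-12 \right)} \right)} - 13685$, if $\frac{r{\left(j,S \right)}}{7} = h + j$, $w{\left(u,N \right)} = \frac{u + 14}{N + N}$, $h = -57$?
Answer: $- \frac{112623}{8} \approx -14078.0$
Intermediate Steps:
$w{\left(u,N \right)} = \frac{14 + u}{2 N}$
$o{\left(p,Q \right)} = Q + 5 p$ ($o{\left(p,Q \right)} = 2 p + \left(Q + 3 p\right) = Q + 5 p$)
$r{\left(j,S \right)} = -399 + 7 j$ ($r{\left(j,S \right)} = 7 \left(-57 + j\right) = -399 + 7 j$)
$r{\left(w{\left(7,6 \cdot 2 \right)},o{\left(1,-12 \right)} \right)} - 13685 = \left(-399 + 7 \frac{14 + 7}{2 \cdot 6 \cdot 2}\right) - 13685 = \left(-399 + 7 \cdot \frac{1}{2} \cdot \frac{1}{12} \cdot 21\right) - 13685 = \left(-399 + 7 \cdot \frac{7}{8}\right) - 13685 = \left(-399 + \frac{49}{8}\right) - 13685 = - \frac{3143}{8} - 13685 = - \frac{112623}{8}$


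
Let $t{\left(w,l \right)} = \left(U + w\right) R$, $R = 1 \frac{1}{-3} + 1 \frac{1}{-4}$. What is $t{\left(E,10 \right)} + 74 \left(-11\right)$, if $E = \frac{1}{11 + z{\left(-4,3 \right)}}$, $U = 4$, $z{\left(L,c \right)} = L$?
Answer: $- \frac{9797}{12} \approx -816.42$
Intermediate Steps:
$R = - \frac{7}{12}$ ($R = 1 \left(- \frac{1}{3}\right) + 1 \left(- \frac{1}{4}\right) = - \frac{1}{3} - \frac{1}{4} = - \frac{7}{12} \approx -0.58333$)
$E = \frac{1}{7}$ ($E = \frac{1}{11 - 4} = \frac{1}{7} \approx 0.14286$)
$t{\left(w,l \right)} = - \frac{7}{3} - \frac{7 w}{12}$ ($t{\left(w,l \right)} = \left(4 + w\right) \left(- \frac{7}{12}\right) = - \frac{7}{3} - \frac{7 w}{12}$)
$t{\left(E,10 \right)} + 74 \left(-11\right) = \left(- \frac{7}{3} - \frac{1}{12}\right) + 74 \left(-11\right) = \left(- \frac{7}{3} - \frac{1}{12}\right) - 814 = - \frac{29}{12} - 814 = - \frac{9797}{12}$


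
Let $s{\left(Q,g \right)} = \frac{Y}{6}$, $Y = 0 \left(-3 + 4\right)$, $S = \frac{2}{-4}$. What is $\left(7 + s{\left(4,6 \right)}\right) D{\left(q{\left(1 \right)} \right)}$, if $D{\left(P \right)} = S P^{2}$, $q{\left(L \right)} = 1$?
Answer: $- \frac{7}{2} \approx -3.5$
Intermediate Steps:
$S = - \frac{1}{2}$ ($S = 2 \left(- \frac{1}{4}\right) = - \frac{1}{2} \approx -0.5$)
$Y = 0$ ($Y = 0 \cdot 1 = 0$)
$s{\left(Q,g \right)} = 0$ ($s{\left(Q,g \right)} = \frac{0}{6} = 0 \cdot \frac{1}{6} = 0$)
$D{\left(P \right)} = - \frac{P^{2}}{2}$
$\left(7 + s{\left(4,6 \right)}\right) D{\left(q{\left(1 \right)} \right)} = \left(7 + 0\right) \left(- \frac{1^{2}}{2}\right) = 7 \left(\left(- \frac{1}{2}\right) 1\right) = 7 \left(- \frac{1}{2}\right) = - \frac{7}{2}$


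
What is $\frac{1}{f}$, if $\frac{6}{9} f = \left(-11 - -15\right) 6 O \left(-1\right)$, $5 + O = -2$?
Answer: $\frac{1}{252} \approx 0.0039683$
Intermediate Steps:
$O = -7$ ($O = -5 - 2 = -7$)
$f = 252$ ($f = \frac{3 \left(-11 - -15\right) 6 \left(\left(-7\right) \left(-1\right)\right)}{2} = \frac{3 \left(-11 + 15\right) 6 \cdot 7}{2} = \frac{3 \cdot 4 \cdot 6 \cdot 7}{2} = \frac{3 \cdot 24 \cdot 7}{2} = \frac{3}{2} \cdot 168 = 252$)
$\frac{1}{f} = \frac{1}{252}$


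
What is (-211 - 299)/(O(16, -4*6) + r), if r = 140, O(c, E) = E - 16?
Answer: -51/10 ≈ -5.1000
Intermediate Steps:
O(c, E) = -16 + E
(-211 - 299)/(O(16, -4*6) + r) = (-211 - 299)/((-16 - 4*6) + 140) = -510/((-16 - 24) + 140) = -510/(-40 + 140) = -510/100 = -510*1/100 = -51/10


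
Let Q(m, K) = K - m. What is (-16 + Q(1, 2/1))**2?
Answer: 225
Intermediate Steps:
(-16 + Q(1, 2/1))**2 = (-16 + (2/1 - 1*1))**2 = (-16 + (2*1 - 1))**2 = (-16 + (2 - 1))**2 = (-16 + 1)**2 = (-15)**2 = 225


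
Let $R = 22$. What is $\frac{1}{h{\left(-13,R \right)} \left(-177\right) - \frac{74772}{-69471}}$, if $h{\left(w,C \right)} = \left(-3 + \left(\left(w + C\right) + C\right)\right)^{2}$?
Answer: $- \frac{249}{34552964} \approx -7.2063 \cdot 10^{-6}$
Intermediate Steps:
$h{\left(w,C \right)} = \left(-3 + w + 2 C\right)^{2}$ ($h{\left(w,C \right)} = \left(-3 + \left(\left(C + w\right) + C\right)\right)^{2} = \left(-3 + \left(w + 2 C\right)\right)^{2} = \left(-3 + w + 2 C\right)^{2}$)
$\frac{1}{h{\left(-13,R \right)} \left(-177\right) - \frac{74772}{-69471}} = \frac{1}{\left(-3 - 13 + 2 \cdot 22\right)^{2} \left(-177\right) - \frac{74772}{-69471}} = \frac{1}{\left(-3 - 13 + 44\right)^{2} \left(-177\right) - - \frac{268}{249}} = \frac{1}{28^{2} \left(-177\right) + \frac{268}{249}} = \frac{1}{784 \left(-177\right) + \frac{268}{249}} = \frac{1}{-138768 + \frac{268}{249}} = \frac{1}{- \frac{34552964}{249}} = - \frac{249}{34552964}$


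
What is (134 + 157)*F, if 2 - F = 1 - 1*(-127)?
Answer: -36666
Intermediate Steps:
F = -126 (F = 2 - (1 - 1*(-127)) = 2 - (1 + 127) = 2 - 1*128 = 2 - 128 = -126)
(134 + 157)*F = (134 + 157)*(-126) = 291*(-126) = -36666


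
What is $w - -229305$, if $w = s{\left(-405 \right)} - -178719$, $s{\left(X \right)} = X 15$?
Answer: $401949$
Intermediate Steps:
$s{\left(X \right)} = 15 X$
$w = 172644$ ($w = 15 \left(-405\right) - -178719 = -6075 + 178719 = 172644$)
$w - -229305 = 172644 - -229305 = 172644 + 229305 = 401949$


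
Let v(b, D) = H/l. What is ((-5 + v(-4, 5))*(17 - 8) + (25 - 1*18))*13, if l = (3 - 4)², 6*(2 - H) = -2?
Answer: -221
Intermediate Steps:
H = 7/3 (H = 2 - ⅙*(-2) = 2 + ⅓ = 7/3 ≈ 2.3333)
l = 1 (l = (-1)² = 1)
v(b, D) = 7/3 (v(b, D) = (7/3)/1 = (7/3)*1 = 7/3)
((-5 + v(-4, 5))*(17 - 8) + (25 - 1*18))*13 = ((-5 + 7/3)*(17 - 8) + (25 - 1*18))*13 = (-8/3*9 + (25 - 18))*13 = (-24 + 7)*13 = -17*13 = -221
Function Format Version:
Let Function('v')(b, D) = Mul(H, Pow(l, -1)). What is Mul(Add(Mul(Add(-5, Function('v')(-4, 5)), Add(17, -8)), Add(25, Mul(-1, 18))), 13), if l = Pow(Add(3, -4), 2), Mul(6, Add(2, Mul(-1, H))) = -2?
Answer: -221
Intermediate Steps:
H = Rational(7, 3) (H = Add(2, Mul(Rational(-1, 6), -2)) = Add(2, Rational(1, 3)) = Rational(7, 3) ≈ 2.3333)
l = 1 (l = Pow(-1, 2) = 1)
Function('v')(b, D) = Rational(7, 3) (Function('v')(b, D) = Mul(Rational(7, 3), Pow(1, -1)) = Mul(Rational(7, 3), 1) = Rational(7, 3))
Mul(Add(Mul(Add(-5, Function('v')(-4, 5)), Add(17, -8)), Add(25, Mul(-1, 18))), 13) = Mul(Add(Mul(Add(-5, Rational(7, 3)), Add(17, -8)), Add(25, Mul(-1, 18))), 13) = Mul(Add(Mul(Rational(-8, 3), 9), Add(25, -18)), 13) = Mul(Add(-24, 7), 13) = Mul(-17, 13) = -221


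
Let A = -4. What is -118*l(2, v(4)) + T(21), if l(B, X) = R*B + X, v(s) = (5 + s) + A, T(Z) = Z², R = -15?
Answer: 3391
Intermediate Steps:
v(s) = 1 + s (v(s) = (5 + s) - 4 = 1 + s)
l(B, X) = X - 15*B (l(B, X) = -15*B + X = X - 15*B)
-118*l(2, v(4)) + T(21) = -118*((1 + 4) - 15*2) + 21² = -118*(5 - 30) + 441 = -118*(-25) + 441 = 2950 + 441 = 3391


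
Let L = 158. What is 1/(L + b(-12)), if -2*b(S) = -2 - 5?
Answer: 2/323 ≈ 0.0061920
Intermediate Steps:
b(S) = 7/2 (b(S) = -(-2 - 5)/2 = -½*(-7) = 7/2)
1/(L + b(-12)) = 1/(158 + 7/2) = 1/(323/2) = 2/323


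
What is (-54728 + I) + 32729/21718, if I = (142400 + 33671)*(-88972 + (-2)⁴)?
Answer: -340160924552943/21718 ≈ -1.5663e+10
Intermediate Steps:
I = -15662571876 (I = 176071*(-88972 + 16) = 176071*(-88956) = -15662571876)
(-54728 + I) + 32729/21718 = (-54728 - 15662571876) + 32729/21718 = -15662626604 + 32729*(1/21718) = -15662626604 + 32729/21718 = -340160924552943/21718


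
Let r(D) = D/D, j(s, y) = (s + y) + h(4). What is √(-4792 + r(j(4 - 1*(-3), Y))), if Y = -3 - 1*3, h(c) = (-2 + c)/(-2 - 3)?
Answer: I*√4791 ≈ 69.217*I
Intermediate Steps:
h(c) = ⅖ - c/5 (h(c) = (-2 + c)/(-5) = (-2 + c)*(-⅕) = ⅖ - c/5)
Y = -6 (Y = -3 - 3 = -6)
j(s, y) = -⅖ + s + y (j(s, y) = (s + y) + (⅖ - ⅕*4) = (s + y) + (⅖ - ⅘) = (s + y) - ⅖ = -⅖ + s + y)
r(D) = 1
√(-4792 + r(j(4 - 1*(-3), Y))) = √(-4792 + 1) = √(-4791) = I*√4791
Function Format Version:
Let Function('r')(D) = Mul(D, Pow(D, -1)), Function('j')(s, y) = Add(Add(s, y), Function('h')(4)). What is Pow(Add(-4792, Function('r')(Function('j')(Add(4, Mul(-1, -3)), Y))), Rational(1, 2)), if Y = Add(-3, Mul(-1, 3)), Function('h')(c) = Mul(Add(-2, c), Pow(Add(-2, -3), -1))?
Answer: Mul(I, Pow(4791, Rational(1, 2))) ≈ Mul(69.217, I)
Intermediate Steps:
Function('h')(c) = Add(Rational(2, 5), Mul(Rational(-1, 5), c)) (Function('h')(c) = Mul(Add(-2, c), Pow(-5, -1)) = Mul(Add(-2, c), Rational(-1, 5)) = Add(Rational(2, 5), Mul(Rational(-1, 5), c)))
Y = -6 (Y = Add(-3, -3) = -6)
Function('j')(s, y) = Add(Rational(-2, 5), s, y) (Function('j')(s, y) = Add(Add(s, y), Add(Rational(2, 5), Mul(Rational(-1, 5), 4))) = Add(Add(s, y), Add(Rational(2, 5), Rational(-4, 5))) = Add(Add(s, y), Rational(-2, 5)) = Add(Rational(-2, 5), s, y))
Function('r')(D) = 1
Pow(Add(-4792, Function('r')(Function('j')(Add(4, Mul(-1, -3)), Y))), Rational(1, 2)) = Pow(Add(-4792, 1), Rational(1, 2)) = Pow(-4791, Rational(1, 2)) = Mul(I, Pow(4791, Rational(1, 2)))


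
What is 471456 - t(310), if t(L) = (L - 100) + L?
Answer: 470936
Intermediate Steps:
t(L) = -100 + 2*L (t(L) = (-100 + L) + L = -100 + 2*L)
471456 - t(310) = 471456 - (-100 + 2*310) = 471456 - (-100 + 620) = 471456 - 1*520 = 471456 - 520 = 470936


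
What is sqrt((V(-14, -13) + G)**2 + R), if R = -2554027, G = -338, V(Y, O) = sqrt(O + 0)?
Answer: sqrt(-2554027 + (-338 + I*sqrt(13))**2) ≈ 0.78 - 1562.0*I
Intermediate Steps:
V(Y, O) = sqrt(O)
sqrt((V(-14, -13) + G)**2 + R) = sqrt((sqrt(-13) - 338)**2 - 2554027) = sqrt((I*sqrt(13) - 338)**2 - 2554027) = sqrt((-338 + I*sqrt(13))**2 - 2554027) = sqrt(-2554027 + (-338 + I*sqrt(13))**2)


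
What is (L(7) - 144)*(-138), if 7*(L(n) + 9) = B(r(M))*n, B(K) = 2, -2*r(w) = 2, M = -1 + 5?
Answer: 20838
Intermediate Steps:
M = 4
r(w) = -1 (r(w) = -½*2 = -1)
L(n) = -9 + 2*n/7 (L(n) = -9 + (2*n)/7 = -9 + 2*n/7)
(L(7) - 144)*(-138) = ((-9 + (2/7)*7) - 144)*(-138) = ((-9 + 2) - 144)*(-138) = (-7 - 144)*(-138) = -151*(-138) = 20838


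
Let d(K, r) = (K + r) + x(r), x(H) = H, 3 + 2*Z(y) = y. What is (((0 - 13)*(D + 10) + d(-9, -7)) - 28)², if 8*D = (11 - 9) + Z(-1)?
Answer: 32761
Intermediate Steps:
Z(y) = -3/2 + y/2
d(K, r) = K + 2*r (d(K, r) = (K + r) + r = K + 2*r)
D = 0 (D = ((11 - 9) + (-3/2 + (½)*(-1)))/8 = (2 + (-3/2 - ½))/8 = (2 - 2)/8 = (⅛)*0 = 0)
(((0 - 13)*(D + 10) + d(-9, -7)) - 28)² = (((0 - 13)*(0 + 10) + (-9 + 2*(-7))) - 28)² = ((-13*10 + (-9 - 14)) - 28)² = ((-130 - 23) - 28)² = (-153 - 28)² = (-181)² = 32761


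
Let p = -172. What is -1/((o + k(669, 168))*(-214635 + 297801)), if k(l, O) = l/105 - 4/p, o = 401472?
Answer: -1505/50250975019344 ≈ -2.9950e-11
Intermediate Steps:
k(l, O) = 1/43 + l/105 (k(l, O) = l/105 - 4/(-172) = l*(1/105) - 4*(-1/172) = l/105 + 1/43 = 1/43 + l/105)
-1/((o + k(669, 168))*(-214635 + 297801)) = -1/((401472 + (1/43 + (1/105)*669))*(-214635 + 297801)) = -1/((401472 + (1/43 + 223/35))*83166) = -1/((401472 + 9624/1505)*83166) = -1/((604224984/1505)*83166) = -1/50250975019344/1505 = -1*1505/50250975019344 = -1505/50250975019344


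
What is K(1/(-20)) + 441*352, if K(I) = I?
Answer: 3104639/20 ≈ 1.5523e+5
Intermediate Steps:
K(1/(-20)) + 441*352 = 1/(-20) + 441*352 = -1/20 + 155232 = 3104639/20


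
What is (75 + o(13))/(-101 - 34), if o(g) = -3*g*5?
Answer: 8/9 ≈ 0.88889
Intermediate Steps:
o(g) = -15*g
(75 + o(13))/(-101 - 34) = (75 - 15*13)/(-101 - 34) = (75 - 195)/(-135) = -120*(-1/135) = 8/9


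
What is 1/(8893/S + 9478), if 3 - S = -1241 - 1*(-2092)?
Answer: 848/8028451 ≈ 0.00010562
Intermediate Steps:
S = -848 (S = 3 - (-1241 - 1*(-2092)) = 3 - (-1241 + 2092) = 3 - 1*851 = 3 - 851 = -848)
1/(8893/S + 9478) = 1/(8893/(-848) + 9478) = 1/(8893*(-1/848) + 9478) = 1/(-8893/848 + 9478) = 1/(8028451/848) = 848/8028451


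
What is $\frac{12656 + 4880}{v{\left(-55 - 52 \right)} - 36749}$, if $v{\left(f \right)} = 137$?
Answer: $- \frac{4384}{9153} \approx -0.47897$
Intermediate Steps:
$\frac{12656 + 4880}{v{\left(-55 - 52 \right)} - 36749} = \frac{12656 + 4880}{137 - 36749} = \frac{17536}{-36612} = 17536 \left(- \frac{1}{36612}\right) = - \frac{4384}{9153}$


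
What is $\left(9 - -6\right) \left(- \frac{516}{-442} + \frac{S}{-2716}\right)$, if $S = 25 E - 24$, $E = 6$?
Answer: $\frac{720945}{42874} \approx 16.815$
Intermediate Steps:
$S = 126$ ($S = 25 \cdot 6 - 24 = 150 - 24 = 126$)
$\left(9 - -6\right) \left(- \frac{516}{-442} + \frac{S}{-2716}\right) = \left(9 - -6\right) \left(- \frac{516}{-442} + \frac{126}{-2716}\right) = \left(9 + 6\right) \left(\left(-516\right) \left(- \frac{1}{442}\right) + 126 \left(- \frac{1}{2716}\right)\right) = 15 \left(\frac{258}{221} - \frac{9}{194}\right) = 15 \cdot \frac{48063}{42874} = \frac{720945}{42874}$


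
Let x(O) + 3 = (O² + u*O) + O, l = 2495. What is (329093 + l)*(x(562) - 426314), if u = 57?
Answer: -25823078676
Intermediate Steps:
x(O) = -3 + O² + 58*O (x(O) = -3 + ((O² + 57*O) + O) = -3 + (O² + 58*O) = -3 + O² + 58*O)
(329093 + l)*(x(562) - 426314) = (329093 + 2495)*((-3 + 562² + 58*562) - 426314) = 331588*((-3 + 315844 + 32596) - 426314) = 331588*(348437 - 426314) = 331588*(-77877) = -25823078676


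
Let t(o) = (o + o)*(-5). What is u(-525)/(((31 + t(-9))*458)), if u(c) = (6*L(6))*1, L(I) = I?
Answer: 18/27709 ≈ 0.00064961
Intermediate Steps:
t(o) = -10*o (t(o) = (2*o)*(-5) = -10*o)
u(c) = 36 (u(c) = (6*6)*1 = 36*1 = 36)
u(-525)/(((31 + t(-9))*458)) = 36/(((31 - 10*(-9))*458)) = 36/(((31 + 90)*458)) = 36/((121*458)) = 36/55418 = 36*(1/55418) = 18/27709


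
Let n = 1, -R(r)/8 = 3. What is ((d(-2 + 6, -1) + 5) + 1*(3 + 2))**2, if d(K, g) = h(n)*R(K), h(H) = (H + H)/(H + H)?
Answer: 196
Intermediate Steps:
R(r) = -24 (R(r) = -8*3 = -24)
h(H) = 1 (h(H) = (2*H)/((2*H)) = (2*H)*(1/(2*H)) = 1)
d(K, g) = -24 (d(K, g) = 1*(-24) = -24)
((d(-2 + 6, -1) + 5) + 1*(3 + 2))**2 = ((-24 + 5) + 1*(3 + 2))**2 = (-19 + 1*5)**2 = (-19 + 5)**2 = (-14)**2 = 196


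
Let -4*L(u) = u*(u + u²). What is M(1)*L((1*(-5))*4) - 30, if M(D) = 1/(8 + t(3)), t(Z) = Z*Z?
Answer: 1390/17 ≈ 81.765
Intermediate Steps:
t(Z) = Z²
L(u) = -u*(u + u²)/4
M(D) = 1/17 (M(D) = 1/(8 + 3²) = 1/(8 + 9) = 1/17)
M(1)*L((1*(-5))*4) - 30 = (((1*(-5))*4)²*(-1 - 1*(-5)*4)/4)/17 - 30 = ((-5*4)²*(-1 - (-5)*4)/4)/17 - 30 = ((¼)*(-20)²*(-1 - 1*(-20)))/17 - 30 = ((¼)*400*(-1 + 20))/17 - 30 = ((¼)*400*19)/17 - 30 = (1/17)*1900 - 30 = 1900/17 - 30 = 1390/17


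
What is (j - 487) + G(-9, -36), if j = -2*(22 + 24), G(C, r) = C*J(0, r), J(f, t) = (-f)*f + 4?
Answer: -615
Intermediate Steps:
J(f, t) = 4 - f**2 (J(f, t) = -f**2 + 4 = 4 - f**2)
G(C, r) = 4*C (G(C, r) = C*(4 - 1*0**2) = C*(4 - 1*0) = C*(4 + 0) = C*4 = 4*C)
j = -92 (j = -2*46 = -92)
(j - 487) + G(-9, -36) = (-92 - 487) + 4*(-9) = -579 - 36 = -615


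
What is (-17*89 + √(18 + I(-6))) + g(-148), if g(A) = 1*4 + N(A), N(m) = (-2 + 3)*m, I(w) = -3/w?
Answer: -1657 + √74/2 ≈ -1652.7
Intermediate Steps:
N(m) = m (N(m) = 1*m = m)
g(A) = 4 + A (g(A) = 1*4 + A = 4 + A)
(-17*89 + √(18 + I(-6))) + g(-148) = (-17*89 + √(18 - 3/(-6))) + (4 - 148) = (-1513 + √(18 - 3*(-⅙))) - 144 = (-1513 + √(18 + ½)) - 144 = (-1513 + √(37/2)) - 144 = (-1513 + √74/2) - 144 = -1657 + √74/2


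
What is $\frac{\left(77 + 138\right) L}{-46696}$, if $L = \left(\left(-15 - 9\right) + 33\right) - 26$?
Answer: $\frac{3655}{46696} \approx 0.078272$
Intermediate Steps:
$L = -17$ ($L = \left(\left(-15 - 9\right) + 33\right) - 26 = \left(-24 + 33\right) - 26 = 9 - 26 = -17$)
$\frac{\left(77 + 138\right) L}{-46696} = \frac{\left(77 + 138\right) \left(-17\right)}{-46696} = 215 \left(-17\right) \left(- \frac{1}{46696}\right) = \left(-3655\right) \left(- \frac{1}{46696}\right) = \frac{3655}{46696}$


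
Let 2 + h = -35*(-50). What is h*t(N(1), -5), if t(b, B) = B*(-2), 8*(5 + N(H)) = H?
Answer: 17480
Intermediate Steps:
N(H) = -5 + H/8
t(b, B) = -2*B
h = 1748 (h = -2 - 35*(-50) = -2 + 1750 = 1748)
h*t(N(1), -5) = 1748*(-2*(-5)) = 1748*10 = 17480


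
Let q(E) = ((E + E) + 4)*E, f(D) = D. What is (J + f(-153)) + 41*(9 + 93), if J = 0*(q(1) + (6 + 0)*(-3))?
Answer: 4029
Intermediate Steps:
q(E) = E*(4 + 2*E) (q(E) = (2*E + 4)*E = (4 + 2*E)*E = E*(4 + 2*E))
J = 0 (J = 0*(2*1*(2 + 1) + (6 + 0)*(-3)) = 0*(2*1*3 + 6*(-3)) = 0*(6 - 18) = 0*(-12) = 0)
(J + f(-153)) + 41*(9 + 93) = (0 - 153) + 41*(9 + 93) = -153 + 41*102 = -153 + 4182 = 4029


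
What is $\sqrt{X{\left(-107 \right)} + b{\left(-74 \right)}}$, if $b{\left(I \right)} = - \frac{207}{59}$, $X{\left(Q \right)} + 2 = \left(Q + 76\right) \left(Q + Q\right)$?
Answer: $\frac{\sqrt{23073779}}{59} \approx 81.416$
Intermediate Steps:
$X{\left(Q \right)} = -2 + 2 Q \left(76 + Q\right)$ ($X{\left(Q \right)} = -2 + \left(Q + 76\right) \left(Q + Q\right) = -2 + \left(76 + Q\right) 2 Q = -2 + 2 Q \left(76 + Q\right)$)
$b{\left(I \right)} = - \frac{207}{59}$ ($b{\left(I \right)} = \left(-207\right) \frac{1}{59} = - \frac{207}{59}$)
$\sqrt{X{\left(-107 \right)} + b{\left(-74 \right)}} = \sqrt{\left(-2 + 2 \left(-107\right)^{2} + 152 \left(-107\right)\right) - \frac{207}{59}} = \sqrt{\left(-2 + 2 \cdot 11449 - 16264\right) - \frac{207}{59}} = \sqrt{\left(-2 + 22898 - 16264\right) - \frac{207}{59}} = \sqrt{6632 - \frac{207}{59}} = \sqrt{\frac{391081}{59}} = \frac{\sqrt{23073779}}{59}$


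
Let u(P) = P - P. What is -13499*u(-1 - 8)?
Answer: 0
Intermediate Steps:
u(P) = 0
-13499*u(-1 - 8) = -13499*0 = 0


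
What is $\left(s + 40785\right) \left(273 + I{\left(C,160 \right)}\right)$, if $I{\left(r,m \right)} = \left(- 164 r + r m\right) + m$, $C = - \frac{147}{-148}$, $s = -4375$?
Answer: $\frac{577972340}{37} \approx 1.5621 \cdot 10^{7}$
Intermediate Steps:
$C = \frac{147}{148}$ ($C = \left(-147\right) \left(- \frac{1}{148}\right) = \frac{147}{148} \approx 0.99324$)
$I{\left(r,m \right)} = m - 164 r + m r$ ($I{\left(r,m \right)} = \left(- 164 r + m r\right) + m = m - 164 r + m r$)
$\left(s + 40785\right) \left(273 + I{\left(C,160 \right)}\right) = \left(-4375 + 40785\right) \left(273 + \left(160 - \frac{6027}{37} + 160 \cdot \frac{147}{148}\right)\right) = 36410 \left(273 + \left(160 - \frac{6027}{37} + \frac{5880}{37}\right)\right) = 36410 \left(273 + \frac{5773}{37}\right) = 36410 \cdot \frac{15874}{37} = \frac{577972340}{37}$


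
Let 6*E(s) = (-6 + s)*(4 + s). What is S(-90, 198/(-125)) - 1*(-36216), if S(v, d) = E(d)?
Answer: 565827284/15625 ≈ 36213.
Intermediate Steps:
E(s) = (-6 + s)*(4 + s)/6 (E(s) = ((-6 + s)*(4 + s))/6 = (-6 + s)*(4 + s)/6)
S(v, d) = -4 - d/3 + d**2/6
S(-90, 198/(-125)) - 1*(-36216) = (-4 - 66/(-125) + (198/(-125))**2/6) - 1*(-36216) = (-4 - 66*(-1)/125 + (198*(-1/125))**2/6) + 36216 = (-4 - 1/3*(-198/125) + (-198/125)**2/6) + 36216 = (-4 + 66/125 + (1/6)*(39204/15625)) + 36216 = (-4 + 66/125 + 6534/15625) + 36216 = -47716/15625 + 36216 = 565827284/15625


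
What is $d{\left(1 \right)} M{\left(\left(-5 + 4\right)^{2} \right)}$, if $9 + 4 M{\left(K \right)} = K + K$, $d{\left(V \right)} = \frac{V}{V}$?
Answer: $- \frac{7}{4} \approx -1.75$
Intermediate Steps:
$d{\left(V \right)} = 1$
$M{\left(K \right)} = - \frac{9}{4} + \frac{K}{2}$ ($M{\left(K \right)} = - \frac{9}{4} + \frac{K + K}{4} = - \frac{9}{4} + \frac{2 K}{4} = - \frac{9}{4} + \frac{K}{2}$)
$d{\left(1 \right)} M{\left(\left(-5 + 4\right)^{2} \right)} = 1 \left(- \frac{9}{4} + \frac{\left(-5 + 4\right)^{2}}{2}\right) = 1 \left(- \frac{9}{4} + \frac{\left(-1\right)^{2}}{2}\right) = 1 \left(- \frac{9}{4} + \frac{1}{2} \cdot 1\right) = 1 \left(- \frac{9}{4} + \frac{1}{2}\right) = 1 \left(- \frac{7}{4}\right) = - \frac{7}{4}$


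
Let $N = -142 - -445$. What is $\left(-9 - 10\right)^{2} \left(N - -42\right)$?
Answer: $124545$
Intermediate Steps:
$N = 303$ ($N = -142 + 445 = 303$)
$\left(-9 - 10\right)^{2} \left(N - -42\right) = \left(-9 - 10\right)^{2} \left(303 - -42\right) = \left(-19\right)^{2} \left(303 + \left(-6 + 48\right)\right) = 361 \left(303 + 42\right) = 361 \cdot 345 = 124545$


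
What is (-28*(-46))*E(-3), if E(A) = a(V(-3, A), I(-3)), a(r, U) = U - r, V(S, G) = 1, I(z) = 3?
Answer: 2576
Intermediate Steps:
E(A) = 2 (E(A) = 3 - 1*1 = 3 - 1 = 2)
(-28*(-46))*E(-3) = -28*(-46)*2 = 1288*2 = 2576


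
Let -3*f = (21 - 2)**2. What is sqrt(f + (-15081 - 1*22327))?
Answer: I*sqrt(337755)/3 ≈ 193.72*I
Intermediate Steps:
f = -361/3 (f = -(21 - 2)**2/3 = -1/3*19**2 = -1/3*361 = -361/3 ≈ -120.33)
sqrt(f + (-15081 - 1*22327)) = sqrt(-361/3 + (-15081 - 1*22327)) = sqrt(-361/3 + (-15081 - 22327)) = sqrt(-361/3 - 37408) = sqrt(-112585/3) = I*sqrt(337755)/3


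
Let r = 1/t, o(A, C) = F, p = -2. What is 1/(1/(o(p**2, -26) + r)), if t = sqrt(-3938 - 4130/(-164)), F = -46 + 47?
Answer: 1 - I*sqrt(26309782)/320851 ≈ 1.0 - 0.015987*I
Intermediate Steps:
F = 1
t = I*sqrt(26309782)/82 (t = sqrt(-3938 - 4130*(-1/164)) = sqrt(-3938 + 2065/82) = sqrt(-320851/82) = I*sqrt(26309782)/82 ≈ 62.552*I)
o(A, C) = 1
r = -I*sqrt(26309782)/320851 (r = 1/(I*sqrt(26309782)/82) = -I*sqrt(26309782)/320851 ≈ -0.015987*I)
1/(1/(o(p**2, -26) + r)) = 1/(1/(1 - I*sqrt(26309782)/320851)) = 1 - I*sqrt(26309782)/320851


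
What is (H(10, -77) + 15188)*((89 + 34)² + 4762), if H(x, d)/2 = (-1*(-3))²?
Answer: 302462546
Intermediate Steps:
H(x, d) = 18 (H(x, d) = 2*(-1*(-3))² = 2*3² = 2*9 = 18)
(H(10, -77) + 15188)*((89 + 34)² + 4762) = (18 + 15188)*((89 + 34)² + 4762) = 15206*(123² + 4762) = 15206*(15129 + 4762) = 15206*19891 = 302462546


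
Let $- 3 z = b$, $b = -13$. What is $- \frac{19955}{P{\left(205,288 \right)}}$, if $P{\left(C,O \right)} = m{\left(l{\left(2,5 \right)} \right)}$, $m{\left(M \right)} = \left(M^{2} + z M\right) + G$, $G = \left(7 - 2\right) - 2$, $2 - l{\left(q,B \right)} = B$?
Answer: $19955$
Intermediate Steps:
$l{\left(q,B \right)} = 2 - B$
$G = 3$ ($G = 5 - 2 = 3$)
$z = \frac{13}{3}$ ($z = \left(- \frac{1}{3}\right) \left(-13\right) = \frac{13}{3} \approx 4.3333$)
$m{\left(M \right)} = 3 + M^{2} + \frac{13 M}{3}$ ($m{\left(M \right)} = \left(M^{2} + \frac{13 M}{3}\right) + 3 = 3 + M^{2} + \frac{13 M}{3}$)
$P{\left(C,O \right)} = -1$ ($P{\left(C,O \right)} = 3 + \left(2 - 5\right)^{2} + \frac{13 \left(2 - 5\right)}{3} = 3 + \left(-3\right)^{2} + \frac{13}{3} \left(-3\right) = 3 + 9 - 13 = -1$)
$- \frac{19955}{P{\left(205,288 \right)}} = - \frac{19955}{-1} = \left(-19955\right) \left(-1\right) = 19955$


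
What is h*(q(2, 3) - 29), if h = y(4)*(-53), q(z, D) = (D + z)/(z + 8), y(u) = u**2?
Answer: 24168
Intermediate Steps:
q(z, D) = (D + z)/(8 + z)
h = -848 (h = 4**2*(-53) = 16*(-53) = -848)
h*(q(2, 3) - 29) = -848*((3 + 2)/(8 + 2) - 29) = -848*(5/10 - 29) = -848*((1/10)*5 - 29) = -848*(1/2 - 29) = -848*(-57/2) = 24168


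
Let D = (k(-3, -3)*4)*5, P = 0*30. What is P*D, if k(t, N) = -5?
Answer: 0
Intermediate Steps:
P = 0
D = -100 (D = -5*4*5 = -20*5 = -100)
P*D = 0*(-100) = 0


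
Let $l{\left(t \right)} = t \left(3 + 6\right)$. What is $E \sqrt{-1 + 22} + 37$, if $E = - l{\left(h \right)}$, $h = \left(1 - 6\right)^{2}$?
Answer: $37 - 225 \sqrt{21} \approx -994.08$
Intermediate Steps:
$h = 25$ ($h = \left(1 - 6\right)^{2} = \left(-5\right)^{2} = 25$)
$l{\left(t \right)} = 9 t$ ($l{\left(t \right)} = t 9 = 9 t$)
$E = -225$ ($E = - 9 \cdot 25 = \left(-1\right) 225 = -225$)
$E \sqrt{-1 + 22} + 37 = - 225 \sqrt{-1 + 22} + 37 = - 225 \sqrt{21} + 37 = 37 - 225 \sqrt{21}$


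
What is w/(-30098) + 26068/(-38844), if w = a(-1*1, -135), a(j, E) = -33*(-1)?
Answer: -196469129/292281678 ≈ -0.67219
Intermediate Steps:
a(j, E) = 33
w = 33
w/(-30098) + 26068/(-38844) = 33/(-30098) + 26068/(-38844) = 33*(-1/30098) + 26068*(-1/38844) = -33/30098 - 6517/9711 = -196469129/292281678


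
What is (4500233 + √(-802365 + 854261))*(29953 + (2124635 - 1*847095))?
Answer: 5884023145869 + 2614986*√12974 ≈ 5.8843e+12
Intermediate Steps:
(4500233 + √(-802365 + 854261))*(29953 + (2124635 - 1*847095)) = (4500233 + √51896)*(29953 + (2124635 - 847095)) = (4500233 + 2*√12974)*(29953 + 1277540) = (4500233 + 2*√12974)*1307493 = 5884023145869 + 2614986*√12974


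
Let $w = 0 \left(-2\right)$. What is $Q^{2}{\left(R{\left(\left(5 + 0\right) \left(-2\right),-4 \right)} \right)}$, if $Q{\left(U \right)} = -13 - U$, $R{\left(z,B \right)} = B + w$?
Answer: $81$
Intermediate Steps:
$w = 0$
$R{\left(z,B \right)} = B$ ($R{\left(z,B \right)} = B + 0 = B$)
$Q^{2}{\left(R{\left(\left(5 + 0\right) \left(-2\right),-4 \right)} \right)} = \left(-13 - -4\right)^{2} = \left(-13 + 4\right)^{2} = \left(-9\right)^{2} = 81$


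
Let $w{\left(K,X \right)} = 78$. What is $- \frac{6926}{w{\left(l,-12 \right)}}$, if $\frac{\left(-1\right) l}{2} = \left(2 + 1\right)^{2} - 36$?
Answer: $- \frac{3463}{39} \approx -88.795$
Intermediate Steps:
$l = 54$ ($l = - 2 \left(\left(2 + 1\right)^{2} - 36\right) = - 2 \left(3^{2} - 36\right) = - 2 \left(9 - 36\right) = \left(-2\right) \left(-27\right) = 54$)
$- \frac{6926}{w{\left(l,-12 \right)}} = - \frac{6926}{78} = \left(-6926\right) \frac{1}{78} = - \frac{3463}{39}$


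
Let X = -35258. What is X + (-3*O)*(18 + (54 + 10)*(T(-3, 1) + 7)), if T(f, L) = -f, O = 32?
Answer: -98426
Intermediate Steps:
X + (-3*O)*(18 + (54 + 10)*(T(-3, 1) + 7)) = -35258 + (-3*32)*(18 + (54 + 10)*(-1*(-3) + 7)) = -35258 - 96*(18 + 64*(3 + 7)) = -35258 - 96*(18 + 64*10) = -35258 - 96*(18 + 640) = -35258 - 96*658 = -35258 - 63168 = -98426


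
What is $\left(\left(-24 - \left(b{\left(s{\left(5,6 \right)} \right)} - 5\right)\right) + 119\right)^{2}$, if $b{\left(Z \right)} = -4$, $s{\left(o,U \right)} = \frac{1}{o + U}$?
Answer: $10816$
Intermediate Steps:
$s{\left(o,U \right)} = \frac{1}{U + o}$
$\left(\left(-24 - \left(b{\left(s{\left(5,6 \right)} \right)} - 5\right)\right) + 119\right)^{2} = \left(\left(-24 - \left(-4 - 5\right)\right) + 119\right)^{2} = \left(\left(-24 - -9\right) + 119\right)^{2} = \left(\left(-24 + 9\right) + 119\right)^{2} = \left(-15 + 119\right)^{2} = 104^{2} = 10816$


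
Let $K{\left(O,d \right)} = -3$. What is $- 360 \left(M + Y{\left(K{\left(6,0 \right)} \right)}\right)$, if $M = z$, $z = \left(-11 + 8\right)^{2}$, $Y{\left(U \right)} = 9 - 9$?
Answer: $-3240$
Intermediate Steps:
$Y{\left(U \right)} = 0$
$z = 9$ ($z = \left(-3\right)^{2} = 9$)
$M = 9$
$- 360 \left(M + Y{\left(K{\left(6,0 \right)} \right)}\right) = - 360 \left(9 + 0\right) = \left(-360\right) 9 = -3240$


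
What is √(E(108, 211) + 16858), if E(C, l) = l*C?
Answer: √39646 ≈ 199.11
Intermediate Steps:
E(C, l) = C*l
√(E(108, 211) + 16858) = √(108*211 + 16858) = √(22788 + 16858) = √39646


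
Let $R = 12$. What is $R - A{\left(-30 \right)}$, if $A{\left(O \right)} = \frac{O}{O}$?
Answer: $11$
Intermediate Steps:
$A{\left(O \right)} = 1$
$R - A{\left(-30 \right)} = 12 - 1 = 11$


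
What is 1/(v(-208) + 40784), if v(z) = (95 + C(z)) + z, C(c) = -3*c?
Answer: 1/41295 ≈ 2.4216e-5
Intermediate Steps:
v(z) = 95 - 2*z (v(z) = (95 - 3*z) + z = 95 - 2*z)
1/(v(-208) + 40784) = 1/((95 - 2*(-208)) + 40784) = 1/((95 + 416) + 40784) = 1/(511 + 40784) = 1/41295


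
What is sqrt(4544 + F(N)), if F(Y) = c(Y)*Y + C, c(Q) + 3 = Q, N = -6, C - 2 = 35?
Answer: 3*sqrt(515) ≈ 68.081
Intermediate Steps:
C = 37 (C = 2 + 35 = 37)
c(Q) = -3 + Q
F(Y) = 37 + Y*(-3 + Y) (F(Y) = (-3 + Y)*Y + 37 = Y*(-3 + Y) + 37 = 37 + Y*(-3 + Y))
sqrt(4544 + F(N)) = sqrt(4544 + (37 - 6*(-3 - 6))) = sqrt(4544 + (37 - 6*(-9))) = sqrt(4544 + (37 + 54)) = sqrt(4544 + 91) = sqrt(4635) = 3*sqrt(515)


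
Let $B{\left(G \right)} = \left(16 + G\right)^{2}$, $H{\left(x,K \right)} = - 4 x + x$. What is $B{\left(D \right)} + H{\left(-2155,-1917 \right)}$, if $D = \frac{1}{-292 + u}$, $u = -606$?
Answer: $\frac{5419812549}{806404} \approx 6721.0$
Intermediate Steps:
$H{\left(x,K \right)} = - 3 x$
$D = - \frac{1}{898}$ ($D = \frac{1}{-292 - 606} = \frac{1}{-898} = - \frac{1}{898} \approx -0.0011136$)
$B{\left(D \right)} + H{\left(-2155,-1917 \right)} = \left(16 - \frac{1}{898}\right)^{2} - -6465 = \left(\frac{14367}{898}\right)^{2} + 6465 = \frac{206410689}{806404} + 6465 = \frac{5419812549}{806404}$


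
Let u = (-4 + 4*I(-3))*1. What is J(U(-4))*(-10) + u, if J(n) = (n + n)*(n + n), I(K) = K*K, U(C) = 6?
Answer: -1408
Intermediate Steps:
I(K) = K²
J(n) = 4*n² (J(n) = (2*n)*(2*n) = 4*n²)
u = 32 (u = (-4 + 4*(-3)²)*1 = (-4 + 4*9)*1 = (-4 + 36)*1 = 32*1 = 32)
J(U(-4))*(-10) + u = (4*6²)*(-10) + 32 = (4*36)*(-10) + 32 = 144*(-10) + 32 = -1440 + 32 = -1408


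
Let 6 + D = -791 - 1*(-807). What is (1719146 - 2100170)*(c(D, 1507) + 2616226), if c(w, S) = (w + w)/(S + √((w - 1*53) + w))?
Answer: 762048*(-1308113*√33 + 1971326301*I)/(√33 - 1507*I) ≈ -9.9684e+11 + 19.0*I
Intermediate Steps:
D = 10 (D = -6 + (-791 - 1*(-807)) = -6 + (-791 + 807) = -6 + 16 = 10)
c(w, S) = 2*w/(S + √(-53 + 2*w)) (c(w, S) = (2*w)/(S + √((w - 53) + w)) = (2*w)/(S + √((-53 + w) + w)) = (2*w)/(S + √(-53 + 2*w)) = 2*w/(S + √(-53 + 2*w)))
(1719146 - 2100170)*(c(D, 1507) + 2616226) = (1719146 - 2100170)*(2*10/(1507 + √(-53 + 2*10)) + 2616226) = -381024*(2*10/(1507 + √(-53 + 20)) + 2616226) = -381024*(2*10/(1507 + √(-33)) + 2616226) = -381024*(2*10/(1507 + I*√33) + 2616226) = -381024*(20/(1507 + I*√33) + 2616226) = -381024*(2616226 + 20/(1507 + I*√33)) = -996844895424 - 7620480/(1507 + I*√33)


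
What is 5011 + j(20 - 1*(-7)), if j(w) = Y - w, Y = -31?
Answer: 4953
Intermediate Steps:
j(w) = -31 - w
5011 + j(20 - 1*(-7)) = 5011 + (-31 - (20 - 1*(-7))) = 5011 + (-31 - (20 + 7)) = 5011 + (-31 - 1*27) = 5011 + (-31 - 27) = 5011 - 58 = 4953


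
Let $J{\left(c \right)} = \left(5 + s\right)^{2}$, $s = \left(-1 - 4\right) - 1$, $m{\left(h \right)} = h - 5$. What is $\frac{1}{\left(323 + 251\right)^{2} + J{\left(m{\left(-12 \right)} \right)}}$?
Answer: $\frac{1}{329477} \approx 3.0351 \cdot 10^{-6}$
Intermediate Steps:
$m{\left(h \right)} = -5 + h$
$s = -6$ ($s = -5 - 1 = -6$)
$J{\left(c \right)} = 1$ ($J{\left(c \right)} = \left(5 - 6\right)^{2} = \left(-1\right)^{2} = 1$)
$\frac{1}{\left(323 + 251\right)^{2} + J{\left(m{\left(-12 \right)} \right)}} = \frac{1}{\left(323 + 251\right)^{2} + 1} = \frac{1}{574^{2} + 1} = \frac{1}{329476 + 1} = \frac{1}{329477}$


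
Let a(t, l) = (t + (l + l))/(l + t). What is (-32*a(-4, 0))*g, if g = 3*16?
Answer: -1536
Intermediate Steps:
g = 48
a(t, l) = (t + 2*l)/(l + t)
(-32*a(-4, 0))*g = -32*(-4 + 2*0)/(0 - 4)*48 = -32*(-4 + 0)/(-4)*48 = -(-8)*(-4)*48 = -32*1*48 = -32*48 = -1536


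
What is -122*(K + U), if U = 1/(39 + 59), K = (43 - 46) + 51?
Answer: -287005/49 ≈ -5857.2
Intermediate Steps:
K = 48 (K = -3 + 51 = 48)
U = 1/98 ≈ 0.010204
-122*(K + U) = -122*(48 + 1/98) = -122*4705/98 = -287005/49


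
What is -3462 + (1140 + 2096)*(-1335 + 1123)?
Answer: -689494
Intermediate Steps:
-3462 + (1140 + 2096)*(-1335 + 1123) = -3462 + 3236*(-212) = -3462 - 686032 = -689494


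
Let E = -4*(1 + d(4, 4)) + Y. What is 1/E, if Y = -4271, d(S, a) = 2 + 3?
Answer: -1/4295 ≈ -0.00023283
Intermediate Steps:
d(S, a) = 5
E = -4295 (E = -4*(1 + 5) - 4271 = -4*6 - 4271 = -24 - 4271 = -4295)
1/E = 1/(-4295) = -1/4295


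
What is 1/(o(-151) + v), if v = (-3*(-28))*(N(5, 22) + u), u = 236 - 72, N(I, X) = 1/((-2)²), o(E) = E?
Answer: 1/13646 ≈ 7.3282e-5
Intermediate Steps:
N(I, X) = ¼ (N(I, X) = 1/4 = ¼)
u = 164
v = 13797 (v = (-3*(-28))*(¼ + 164) = 84*(657/4) = 13797)
1/(o(-151) + v) = 1/(-151 + 13797) = 1/13646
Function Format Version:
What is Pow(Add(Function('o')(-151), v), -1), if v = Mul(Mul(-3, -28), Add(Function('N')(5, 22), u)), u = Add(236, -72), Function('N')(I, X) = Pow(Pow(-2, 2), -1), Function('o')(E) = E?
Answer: Rational(1, 13646) ≈ 7.3282e-5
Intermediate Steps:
Function('N')(I, X) = Rational(1, 4) (Function('N')(I, X) = Pow(4, -1) = Rational(1, 4))
u = 164
v = 13797 (v = Mul(Mul(-3, -28), Add(Rational(1, 4), 164)) = Mul(84, Rational(657, 4)) = 13797)
Pow(Add(Function('o')(-151), v), -1) = Pow(Add(-151, 13797), -1) = Pow(13646, -1) = Rational(1, 13646)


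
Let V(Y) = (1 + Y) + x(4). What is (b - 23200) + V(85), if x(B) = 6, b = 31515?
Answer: 8407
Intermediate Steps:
V(Y) = 7 + Y (V(Y) = (1 + Y) + 6 = 7 + Y)
(b - 23200) + V(85) = (31515 - 23200) + (7 + 85) = 8315 + 92 = 8407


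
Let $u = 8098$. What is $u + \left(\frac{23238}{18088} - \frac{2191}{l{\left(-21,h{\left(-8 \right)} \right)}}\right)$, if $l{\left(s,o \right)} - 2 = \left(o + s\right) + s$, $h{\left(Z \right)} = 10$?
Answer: $\frac{1108656667}{135660} \approx 8172.3$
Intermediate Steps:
$l{\left(s,o \right)} = 2 + o + 2 s$ ($l{\left(s,o \right)} = 2 + \left(\left(o + s\right) + s\right) = 2 + \left(o + 2 s\right) = 2 + o + 2 s$)
$u + \left(\frac{23238}{18088} - \frac{2191}{l{\left(-21,h{\left(-8 \right)} \right)}}\right) = 8098 - \left(- \frac{11619}{9044} + \frac{2191}{2 + 10 + 2 \left(-21\right)}\right) = 8098 - \left(- \frac{11619}{9044} + \frac{2191}{2 + 10 - 42}\right) = 8098 - \left(- \frac{11619}{9044} + \frac{2191}{-30}\right) = 8098 + \left(\frac{11619}{9044} - - \frac{2191}{30}\right) = 8098 + \left(\frac{11619}{9044} + \frac{2191}{30}\right) = 8098 + \frac{10081987}{135660} = \frac{1108656667}{135660}$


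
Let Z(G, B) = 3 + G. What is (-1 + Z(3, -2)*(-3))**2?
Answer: 361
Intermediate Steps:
(-1 + Z(3, -2)*(-3))**2 = (-1 + (3 + 3)*(-3))**2 = (-1 + 6*(-3))**2 = (-1 - 18)**2 = (-19)**2 = 361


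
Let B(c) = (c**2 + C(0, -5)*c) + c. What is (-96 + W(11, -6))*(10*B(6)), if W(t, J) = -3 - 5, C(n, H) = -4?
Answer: -18720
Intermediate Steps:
W(t, J) = -8
B(c) = c**2 - 3*c (B(c) = (c**2 - 4*c) + c = c**2 - 3*c)
(-96 + W(11, -6))*(10*B(6)) = (-96 - 8)*(10*(6*(-3 + 6))) = -1040*6*3 = -1040*18 = -104*180 = -18720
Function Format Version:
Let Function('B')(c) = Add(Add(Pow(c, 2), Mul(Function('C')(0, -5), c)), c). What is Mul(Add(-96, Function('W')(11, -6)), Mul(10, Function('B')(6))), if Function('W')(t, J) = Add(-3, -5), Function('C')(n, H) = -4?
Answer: -18720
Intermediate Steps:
Function('W')(t, J) = -8
Function('B')(c) = Add(Pow(c, 2), Mul(-3, c)) (Function('B')(c) = Add(Add(Pow(c, 2), Mul(-4, c)), c) = Add(Pow(c, 2), Mul(-3, c)))
Mul(Add(-96, Function('W')(11, -6)), Mul(10, Function('B')(6))) = Mul(Add(-96, -8), Mul(10, Mul(6, Add(-3, 6)))) = Mul(-104, Mul(10, Mul(6, 3))) = Mul(-104, Mul(10, 18)) = Mul(-104, 180) = -18720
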